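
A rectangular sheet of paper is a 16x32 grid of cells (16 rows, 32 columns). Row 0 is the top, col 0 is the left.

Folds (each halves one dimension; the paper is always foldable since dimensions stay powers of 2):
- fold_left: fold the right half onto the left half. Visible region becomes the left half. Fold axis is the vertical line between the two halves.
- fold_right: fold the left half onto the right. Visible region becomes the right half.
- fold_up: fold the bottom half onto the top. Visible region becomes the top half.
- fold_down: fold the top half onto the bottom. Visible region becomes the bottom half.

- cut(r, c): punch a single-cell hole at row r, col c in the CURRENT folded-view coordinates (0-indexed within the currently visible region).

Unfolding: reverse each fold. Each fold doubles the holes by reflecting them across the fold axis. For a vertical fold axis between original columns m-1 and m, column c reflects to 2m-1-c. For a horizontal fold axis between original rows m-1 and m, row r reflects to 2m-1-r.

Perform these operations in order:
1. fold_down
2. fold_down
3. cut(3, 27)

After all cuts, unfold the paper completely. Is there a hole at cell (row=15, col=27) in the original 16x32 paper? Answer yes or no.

Op 1 fold_down: fold axis h@8; visible region now rows[8,16) x cols[0,32) = 8x32
Op 2 fold_down: fold axis h@12; visible region now rows[12,16) x cols[0,32) = 4x32
Op 3 cut(3, 27): punch at orig (15,27); cuts so far [(15, 27)]; region rows[12,16) x cols[0,32) = 4x32
Unfold 1 (reflect across h@12): 2 holes -> [(8, 27), (15, 27)]
Unfold 2 (reflect across h@8): 4 holes -> [(0, 27), (7, 27), (8, 27), (15, 27)]
Holes: [(0, 27), (7, 27), (8, 27), (15, 27)]

Answer: yes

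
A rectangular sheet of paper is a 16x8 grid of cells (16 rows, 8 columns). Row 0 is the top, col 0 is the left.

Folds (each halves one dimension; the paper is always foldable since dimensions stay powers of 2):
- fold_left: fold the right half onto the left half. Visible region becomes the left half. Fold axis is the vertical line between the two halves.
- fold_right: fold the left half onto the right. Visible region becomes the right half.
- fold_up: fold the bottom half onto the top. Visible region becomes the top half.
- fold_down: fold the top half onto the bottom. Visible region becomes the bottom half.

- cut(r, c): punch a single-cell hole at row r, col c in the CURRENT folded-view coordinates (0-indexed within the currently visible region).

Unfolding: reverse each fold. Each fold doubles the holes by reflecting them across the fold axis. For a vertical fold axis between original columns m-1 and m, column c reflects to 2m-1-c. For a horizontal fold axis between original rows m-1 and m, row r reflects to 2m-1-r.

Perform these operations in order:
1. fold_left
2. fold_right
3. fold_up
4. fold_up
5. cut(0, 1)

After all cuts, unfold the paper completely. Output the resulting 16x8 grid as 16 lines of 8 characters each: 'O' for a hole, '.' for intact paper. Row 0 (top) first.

Answer: O..OO..O
........
........
........
........
........
........
O..OO..O
O..OO..O
........
........
........
........
........
........
O..OO..O

Derivation:
Op 1 fold_left: fold axis v@4; visible region now rows[0,16) x cols[0,4) = 16x4
Op 2 fold_right: fold axis v@2; visible region now rows[0,16) x cols[2,4) = 16x2
Op 3 fold_up: fold axis h@8; visible region now rows[0,8) x cols[2,4) = 8x2
Op 4 fold_up: fold axis h@4; visible region now rows[0,4) x cols[2,4) = 4x2
Op 5 cut(0, 1): punch at orig (0,3); cuts so far [(0, 3)]; region rows[0,4) x cols[2,4) = 4x2
Unfold 1 (reflect across h@4): 2 holes -> [(0, 3), (7, 3)]
Unfold 2 (reflect across h@8): 4 holes -> [(0, 3), (7, 3), (8, 3), (15, 3)]
Unfold 3 (reflect across v@2): 8 holes -> [(0, 0), (0, 3), (7, 0), (7, 3), (8, 0), (8, 3), (15, 0), (15, 3)]
Unfold 4 (reflect across v@4): 16 holes -> [(0, 0), (0, 3), (0, 4), (0, 7), (7, 0), (7, 3), (7, 4), (7, 7), (8, 0), (8, 3), (8, 4), (8, 7), (15, 0), (15, 3), (15, 4), (15, 7)]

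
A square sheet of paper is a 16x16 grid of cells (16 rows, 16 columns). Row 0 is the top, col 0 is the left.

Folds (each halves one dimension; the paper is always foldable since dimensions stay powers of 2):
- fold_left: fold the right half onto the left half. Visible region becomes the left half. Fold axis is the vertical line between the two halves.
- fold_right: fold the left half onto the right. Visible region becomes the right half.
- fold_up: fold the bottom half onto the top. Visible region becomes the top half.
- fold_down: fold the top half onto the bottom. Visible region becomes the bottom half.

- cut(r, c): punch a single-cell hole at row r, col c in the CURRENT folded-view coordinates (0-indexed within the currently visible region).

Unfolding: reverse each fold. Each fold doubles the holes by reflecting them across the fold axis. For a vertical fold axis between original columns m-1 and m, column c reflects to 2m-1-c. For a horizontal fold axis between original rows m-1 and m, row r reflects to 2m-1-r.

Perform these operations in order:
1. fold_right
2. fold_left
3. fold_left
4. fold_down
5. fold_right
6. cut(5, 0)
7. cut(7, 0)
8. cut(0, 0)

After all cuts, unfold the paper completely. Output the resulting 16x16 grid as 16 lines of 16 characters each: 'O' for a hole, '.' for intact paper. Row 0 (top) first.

Answer: OOOOOOOOOOOOOOOO
................
OOOOOOOOOOOOOOOO
................
................
................
................
OOOOOOOOOOOOOOOO
OOOOOOOOOOOOOOOO
................
................
................
................
OOOOOOOOOOOOOOOO
................
OOOOOOOOOOOOOOOO

Derivation:
Op 1 fold_right: fold axis v@8; visible region now rows[0,16) x cols[8,16) = 16x8
Op 2 fold_left: fold axis v@12; visible region now rows[0,16) x cols[8,12) = 16x4
Op 3 fold_left: fold axis v@10; visible region now rows[0,16) x cols[8,10) = 16x2
Op 4 fold_down: fold axis h@8; visible region now rows[8,16) x cols[8,10) = 8x2
Op 5 fold_right: fold axis v@9; visible region now rows[8,16) x cols[9,10) = 8x1
Op 6 cut(5, 0): punch at orig (13,9); cuts so far [(13, 9)]; region rows[8,16) x cols[9,10) = 8x1
Op 7 cut(7, 0): punch at orig (15,9); cuts so far [(13, 9), (15, 9)]; region rows[8,16) x cols[9,10) = 8x1
Op 8 cut(0, 0): punch at orig (8,9); cuts so far [(8, 9), (13, 9), (15, 9)]; region rows[8,16) x cols[9,10) = 8x1
Unfold 1 (reflect across v@9): 6 holes -> [(8, 8), (8, 9), (13, 8), (13, 9), (15, 8), (15, 9)]
Unfold 2 (reflect across h@8): 12 holes -> [(0, 8), (0, 9), (2, 8), (2, 9), (7, 8), (7, 9), (8, 8), (8, 9), (13, 8), (13, 9), (15, 8), (15, 9)]
Unfold 3 (reflect across v@10): 24 holes -> [(0, 8), (0, 9), (0, 10), (0, 11), (2, 8), (2, 9), (2, 10), (2, 11), (7, 8), (7, 9), (7, 10), (7, 11), (8, 8), (8, 9), (8, 10), (8, 11), (13, 8), (13, 9), (13, 10), (13, 11), (15, 8), (15, 9), (15, 10), (15, 11)]
Unfold 4 (reflect across v@12): 48 holes -> [(0, 8), (0, 9), (0, 10), (0, 11), (0, 12), (0, 13), (0, 14), (0, 15), (2, 8), (2, 9), (2, 10), (2, 11), (2, 12), (2, 13), (2, 14), (2, 15), (7, 8), (7, 9), (7, 10), (7, 11), (7, 12), (7, 13), (7, 14), (7, 15), (8, 8), (8, 9), (8, 10), (8, 11), (8, 12), (8, 13), (8, 14), (8, 15), (13, 8), (13, 9), (13, 10), (13, 11), (13, 12), (13, 13), (13, 14), (13, 15), (15, 8), (15, 9), (15, 10), (15, 11), (15, 12), (15, 13), (15, 14), (15, 15)]
Unfold 5 (reflect across v@8): 96 holes -> [(0, 0), (0, 1), (0, 2), (0, 3), (0, 4), (0, 5), (0, 6), (0, 7), (0, 8), (0, 9), (0, 10), (0, 11), (0, 12), (0, 13), (0, 14), (0, 15), (2, 0), (2, 1), (2, 2), (2, 3), (2, 4), (2, 5), (2, 6), (2, 7), (2, 8), (2, 9), (2, 10), (2, 11), (2, 12), (2, 13), (2, 14), (2, 15), (7, 0), (7, 1), (7, 2), (7, 3), (7, 4), (7, 5), (7, 6), (7, 7), (7, 8), (7, 9), (7, 10), (7, 11), (7, 12), (7, 13), (7, 14), (7, 15), (8, 0), (8, 1), (8, 2), (8, 3), (8, 4), (8, 5), (8, 6), (8, 7), (8, 8), (8, 9), (8, 10), (8, 11), (8, 12), (8, 13), (8, 14), (8, 15), (13, 0), (13, 1), (13, 2), (13, 3), (13, 4), (13, 5), (13, 6), (13, 7), (13, 8), (13, 9), (13, 10), (13, 11), (13, 12), (13, 13), (13, 14), (13, 15), (15, 0), (15, 1), (15, 2), (15, 3), (15, 4), (15, 5), (15, 6), (15, 7), (15, 8), (15, 9), (15, 10), (15, 11), (15, 12), (15, 13), (15, 14), (15, 15)]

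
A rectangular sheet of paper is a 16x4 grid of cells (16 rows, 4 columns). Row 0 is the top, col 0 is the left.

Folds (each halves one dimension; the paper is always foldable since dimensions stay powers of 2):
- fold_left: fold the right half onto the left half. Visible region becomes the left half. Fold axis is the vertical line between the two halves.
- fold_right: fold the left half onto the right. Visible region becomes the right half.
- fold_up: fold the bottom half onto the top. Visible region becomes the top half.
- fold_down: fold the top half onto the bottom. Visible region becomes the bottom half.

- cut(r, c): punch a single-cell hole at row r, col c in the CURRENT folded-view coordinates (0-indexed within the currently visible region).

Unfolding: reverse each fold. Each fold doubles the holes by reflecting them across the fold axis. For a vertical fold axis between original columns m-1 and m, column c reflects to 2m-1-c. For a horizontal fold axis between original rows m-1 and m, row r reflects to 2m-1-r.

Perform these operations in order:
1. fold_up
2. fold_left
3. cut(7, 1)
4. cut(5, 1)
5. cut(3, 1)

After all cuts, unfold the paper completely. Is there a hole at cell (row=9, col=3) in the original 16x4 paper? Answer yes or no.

Op 1 fold_up: fold axis h@8; visible region now rows[0,8) x cols[0,4) = 8x4
Op 2 fold_left: fold axis v@2; visible region now rows[0,8) x cols[0,2) = 8x2
Op 3 cut(7, 1): punch at orig (7,1); cuts so far [(7, 1)]; region rows[0,8) x cols[0,2) = 8x2
Op 4 cut(5, 1): punch at orig (5,1); cuts so far [(5, 1), (7, 1)]; region rows[0,8) x cols[0,2) = 8x2
Op 5 cut(3, 1): punch at orig (3,1); cuts so far [(3, 1), (5, 1), (7, 1)]; region rows[0,8) x cols[0,2) = 8x2
Unfold 1 (reflect across v@2): 6 holes -> [(3, 1), (3, 2), (5, 1), (5, 2), (7, 1), (7, 2)]
Unfold 2 (reflect across h@8): 12 holes -> [(3, 1), (3, 2), (5, 1), (5, 2), (7, 1), (7, 2), (8, 1), (8, 2), (10, 1), (10, 2), (12, 1), (12, 2)]
Holes: [(3, 1), (3, 2), (5, 1), (5, 2), (7, 1), (7, 2), (8, 1), (8, 2), (10, 1), (10, 2), (12, 1), (12, 2)]

Answer: no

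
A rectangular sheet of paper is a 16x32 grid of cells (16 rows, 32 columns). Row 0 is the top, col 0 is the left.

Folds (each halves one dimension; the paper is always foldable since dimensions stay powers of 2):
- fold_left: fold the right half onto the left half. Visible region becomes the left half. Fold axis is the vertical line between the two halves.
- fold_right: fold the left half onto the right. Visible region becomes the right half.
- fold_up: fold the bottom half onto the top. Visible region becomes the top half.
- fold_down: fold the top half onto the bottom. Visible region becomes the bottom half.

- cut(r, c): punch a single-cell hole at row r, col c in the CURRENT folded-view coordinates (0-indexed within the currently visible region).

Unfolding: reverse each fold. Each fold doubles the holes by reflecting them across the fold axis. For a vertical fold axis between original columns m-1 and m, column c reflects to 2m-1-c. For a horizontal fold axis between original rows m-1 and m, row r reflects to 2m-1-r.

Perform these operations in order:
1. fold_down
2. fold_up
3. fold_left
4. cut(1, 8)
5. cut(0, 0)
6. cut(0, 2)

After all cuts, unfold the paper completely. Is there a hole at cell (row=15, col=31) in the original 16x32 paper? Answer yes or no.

Op 1 fold_down: fold axis h@8; visible region now rows[8,16) x cols[0,32) = 8x32
Op 2 fold_up: fold axis h@12; visible region now rows[8,12) x cols[0,32) = 4x32
Op 3 fold_left: fold axis v@16; visible region now rows[8,12) x cols[0,16) = 4x16
Op 4 cut(1, 8): punch at orig (9,8); cuts so far [(9, 8)]; region rows[8,12) x cols[0,16) = 4x16
Op 5 cut(0, 0): punch at orig (8,0); cuts so far [(8, 0), (9, 8)]; region rows[8,12) x cols[0,16) = 4x16
Op 6 cut(0, 2): punch at orig (8,2); cuts so far [(8, 0), (8, 2), (9, 8)]; region rows[8,12) x cols[0,16) = 4x16
Unfold 1 (reflect across v@16): 6 holes -> [(8, 0), (8, 2), (8, 29), (8, 31), (9, 8), (9, 23)]
Unfold 2 (reflect across h@12): 12 holes -> [(8, 0), (8, 2), (8, 29), (8, 31), (9, 8), (9, 23), (14, 8), (14, 23), (15, 0), (15, 2), (15, 29), (15, 31)]
Unfold 3 (reflect across h@8): 24 holes -> [(0, 0), (0, 2), (0, 29), (0, 31), (1, 8), (1, 23), (6, 8), (6, 23), (7, 0), (7, 2), (7, 29), (7, 31), (8, 0), (8, 2), (8, 29), (8, 31), (9, 8), (9, 23), (14, 8), (14, 23), (15, 0), (15, 2), (15, 29), (15, 31)]
Holes: [(0, 0), (0, 2), (0, 29), (0, 31), (1, 8), (1, 23), (6, 8), (6, 23), (7, 0), (7, 2), (7, 29), (7, 31), (8, 0), (8, 2), (8, 29), (8, 31), (9, 8), (9, 23), (14, 8), (14, 23), (15, 0), (15, 2), (15, 29), (15, 31)]

Answer: yes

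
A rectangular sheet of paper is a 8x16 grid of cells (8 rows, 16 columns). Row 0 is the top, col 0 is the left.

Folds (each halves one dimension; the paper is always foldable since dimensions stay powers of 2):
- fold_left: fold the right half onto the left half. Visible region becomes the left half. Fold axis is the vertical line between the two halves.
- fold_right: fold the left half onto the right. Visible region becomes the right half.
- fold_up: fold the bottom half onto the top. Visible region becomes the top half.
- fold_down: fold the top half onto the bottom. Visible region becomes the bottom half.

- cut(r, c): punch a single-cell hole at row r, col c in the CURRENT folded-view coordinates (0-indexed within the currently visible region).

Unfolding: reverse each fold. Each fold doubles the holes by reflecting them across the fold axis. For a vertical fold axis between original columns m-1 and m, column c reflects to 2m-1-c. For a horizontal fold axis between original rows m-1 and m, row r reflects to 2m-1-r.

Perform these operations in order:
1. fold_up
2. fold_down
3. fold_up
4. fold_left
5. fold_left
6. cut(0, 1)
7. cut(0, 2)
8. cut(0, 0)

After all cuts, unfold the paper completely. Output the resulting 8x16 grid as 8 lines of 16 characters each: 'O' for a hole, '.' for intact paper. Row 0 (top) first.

Answer: OOO..OOOOOO..OOO
OOO..OOOOOO..OOO
OOO..OOOOOO..OOO
OOO..OOOOOO..OOO
OOO..OOOOOO..OOO
OOO..OOOOOO..OOO
OOO..OOOOOO..OOO
OOO..OOOOOO..OOO

Derivation:
Op 1 fold_up: fold axis h@4; visible region now rows[0,4) x cols[0,16) = 4x16
Op 2 fold_down: fold axis h@2; visible region now rows[2,4) x cols[0,16) = 2x16
Op 3 fold_up: fold axis h@3; visible region now rows[2,3) x cols[0,16) = 1x16
Op 4 fold_left: fold axis v@8; visible region now rows[2,3) x cols[0,8) = 1x8
Op 5 fold_left: fold axis v@4; visible region now rows[2,3) x cols[0,4) = 1x4
Op 6 cut(0, 1): punch at orig (2,1); cuts so far [(2, 1)]; region rows[2,3) x cols[0,4) = 1x4
Op 7 cut(0, 2): punch at orig (2,2); cuts so far [(2, 1), (2, 2)]; region rows[2,3) x cols[0,4) = 1x4
Op 8 cut(0, 0): punch at orig (2,0); cuts so far [(2, 0), (2, 1), (2, 2)]; region rows[2,3) x cols[0,4) = 1x4
Unfold 1 (reflect across v@4): 6 holes -> [(2, 0), (2, 1), (2, 2), (2, 5), (2, 6), (2, 7)]
Unfold 2 (reflect across v@8): 12 holes -> [(2, 0), (2, 1), (2, 2), (2, 5), (2, 6), (2, 7), (2, 8), (2, 9), (2, 10), (2, 13), (2, 14), (2, 15)]
Unfold 3 (reflect across h@3): 24 holes -> [(2, 0), (2, 1), (2, 2), (2, 5), (2, 6), (2, 7), (2, 8), (2, 9), (2, 10), (2, 13), (2, 14), (2, 15), (3, 0), (3, 1), (3, 2), (3, 5), (3, 6), (3, 7), (3, 8), (3, 9), (3, 10), (3, 13), (3, 14), (3, 15)]
Unfold 4 (reflect across h@2): 48 holes -> [(0, 0), (0, 1), (0, 2), (0, 5), (0, 6), (0, 7), (0, 8), (0, 9), (0, 10), (0, 13), (0, 14), (0, 15), (1, 0), (1, 1), (1, 2), (1, 5), (1, 6), (1, 7), (1, 8), (1, 9), (1, 10), (1, 13), (1, 14), (1, 15), (2, 0), (2, 1), (2, 2), (2, 5), (2, 6), (2, 7), (2, 8), (2, 9), (2, 10), (2, 13), (2, 14), (2, 15), (3, 0), (3, 1), (3, 2), (3, 5), (3, 6), (3, 7), (3, 8), (3, 9), (3, 10), (3, 13), (3, 14), (3, 15)]
Unfold 5 (reflect across h@4): 96 holes -> [(0, 0), (0, 1), (0, 2), (0, 5), (0, 6), (0, 7), (0, 8), (0, 9), (0, 10), (0, 13), (0, 14), (0, 15), (1, 0), (1, 1), (1, 2), (1, 5), (1, 6), (1, 7), (1, 8), (1, 9), (1, 10), (1, 13), (1, 14), (1, 15), (2, 0), (2, 1), (2, 2), (2, 5), (2, 6), (2, 7), (2, 8), (2, 9), (2, 10), (2, 13), (2, 14), (2, 15), (3, 0), (3, 1), (3, 2), (3, 5), (3, 6), (3, 7), (3, 8), (3, 9), (3, 10), (3, 13), (3, 14), (3, 15), (4, 0), (4, 1), (4, 2), (4, 5), (4, 6), (4, 7), (4, 8), (4, 9), (4, 10), (4, 13), (4, 14), (4, 15), (5, 0), (5, 1), (5, 2), (5, 5), (5, 6), (5, 7), (5, 8), (5, 9), (5, 10), (5, 13), (5, 14), (5, 15), (6, 0), (6, 1), (6, 2), (6, 5), (6, 6), (6, 7), (6, 8), (6, 9), (6, 10), (6, 13), (6, 14), (6, 15), (7, 0), (7, 1), (7, 2), (7, 5), (7, 6), (7, 7), (7, 8), (7, 9), (7, 10), (7, 13), (7, 14), (7, 15)]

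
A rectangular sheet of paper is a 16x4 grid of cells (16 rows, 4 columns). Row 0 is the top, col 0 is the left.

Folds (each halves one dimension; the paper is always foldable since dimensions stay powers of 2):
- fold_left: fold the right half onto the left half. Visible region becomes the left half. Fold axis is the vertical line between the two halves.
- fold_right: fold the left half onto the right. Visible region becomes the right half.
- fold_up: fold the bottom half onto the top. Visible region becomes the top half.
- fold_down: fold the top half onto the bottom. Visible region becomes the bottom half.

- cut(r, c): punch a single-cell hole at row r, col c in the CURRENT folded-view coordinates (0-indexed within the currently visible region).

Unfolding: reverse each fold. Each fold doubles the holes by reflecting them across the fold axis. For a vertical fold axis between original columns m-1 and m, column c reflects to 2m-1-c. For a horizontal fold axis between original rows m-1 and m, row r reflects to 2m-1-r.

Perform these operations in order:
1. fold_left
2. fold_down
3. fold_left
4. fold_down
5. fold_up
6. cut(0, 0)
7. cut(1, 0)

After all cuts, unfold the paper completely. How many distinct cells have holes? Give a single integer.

Answer: 64

Derivation:
Op 1 fold_left: fold axis v@2; visible region now rows[0,16) x cols[0,2) = 16x2
Op 2 fold_down: fold axis h@8; visible region now rows[8,16) x cols[0,2) = 8x2
Op 3 fold_left: fold axis v@1; visible region now rows[8,16) x cols[0,1) = 8x1
Op 4 fold_down: fold axis h@12; visible region now rows[12,16) x cols[0,1) = 4x1
Op 5 fold_up: fold axis h@14; visible region now rows[12,14) x cols[0,1) = 2x1
Op 6 cut(0, 0): punch at orig (12,0); cuts so far [(12, 0)]; region rows[12,14) x cols[0,1) = 2x1
Op 7 cut(1, 0): punch at orig (13,0); cuts so far [(12, 0), (13, 0)]; region rows[12,14) x cols[0,1) = 2x1
Unfold 1 (reflect across h@14): 4 holes -> [(12, 0), (13, 0), (14, 0), (15, 0)]
Unfold 2 (reflect across h@12): 8 holes -> [(8, 0), (9, 0), (10, 0), (11, 0), (12, 0), (13, 0), (14, 0), (15, 0)]
Unfold 3 (reflect across v@1): 16 holes -> [(8, 0), (8, 1), (9, 0), (9, 1), (10, 0), (10, 1), (11, 0), (11, 1), (12, 0), (12, 1), (13, 0), (13, 1), (14, 0), (14, 1), (15, 0), (15, 1)]
Unfold 4 (reflect across h@8): 32 holes -> [(0, 0), (0, 1), (1, 0), (1, 1), (2, 0), (2, 1), (3, 0), (3, 1), (4, 0), (4, 1), (5, 0), (5, 1), (6, 0), (6, 1), (7, 0), (7, 1), (8, 0), (8, 1), (9, 0), (9, 1), (10, 0), (10, 1), (11, 0), (11, 1), (12, 0), (12, 1), (13, 0), (13, 1), (14, 0), (14, 1), (15, 0), (15, 1)]
Unfold 5 (reflect across v@2): 64 holes -> [(0, 0), (0, 1), (0, 2), (0, 3), (1, 0), (1, 1), (1, 2), (1, 3), (2, 0), (2, 1), (2, 2), (2, 3), (3, 0), (3, 1), (3, 2), (3, 3), (4, 0), (4, 1), (4, 2), (4, 3), (5, 0), (5, 1), (5, 2), (5, 3), (6, 0), (6, 1), (6, 2), (6, 3), (7, 0), (7, 1), (7, 2), (7, 3), (8, 0), (8, 1), (8, 2), (8, 3), (9, 0), (9, 1), (9, 2), (9, 3), (10, 0), (10, 1), (10, 2), (10, 3), (11, 0), (11, 1), (11, 2), (11, 3), (12, 0), (12, 1), (12, 2), (12, 3), (13, 0), (13, 1), (13, 2), (13, 3), (14, 0), (14, 1), (14, 2), (14, 3), (15, 0), (15, 1), (15, 2), (15, 3)]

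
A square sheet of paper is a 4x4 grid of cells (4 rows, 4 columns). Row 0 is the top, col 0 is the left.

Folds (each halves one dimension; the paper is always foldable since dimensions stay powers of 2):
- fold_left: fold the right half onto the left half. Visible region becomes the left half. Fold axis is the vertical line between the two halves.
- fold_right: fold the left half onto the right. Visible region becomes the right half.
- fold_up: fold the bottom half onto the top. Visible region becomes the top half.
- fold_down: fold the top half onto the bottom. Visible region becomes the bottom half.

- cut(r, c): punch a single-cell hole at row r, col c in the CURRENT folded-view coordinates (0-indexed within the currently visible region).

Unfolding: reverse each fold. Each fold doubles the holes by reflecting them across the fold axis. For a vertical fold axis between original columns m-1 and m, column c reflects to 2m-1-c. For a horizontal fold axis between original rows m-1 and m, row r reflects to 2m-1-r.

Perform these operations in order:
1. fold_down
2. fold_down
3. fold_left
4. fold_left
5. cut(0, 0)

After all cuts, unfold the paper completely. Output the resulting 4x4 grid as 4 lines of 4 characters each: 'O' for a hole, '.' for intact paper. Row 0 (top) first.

Op 1 fold_down: fold axis h@2; visible region now rows[2,4) x cols[0,4) = 2x4
Op 2 fold_down: fold axis h@3; visible region now rows[3,4) x cols[0,4) = 1x4
Op 3 fold_left: fold axis v@2; visible region now rows[3,4) x cols[0,2) = 1x2
Op 4 fold_left: fold axis v@1; visible region now rows[3,4) x cols[0,1) = 1x1
Op 5 cut(0, 0): punch at orig (3,0); cuts so far [(3, 0)]; region rows[3,4) x cols[0,1) = 1x1
Unfold 1 (reflect across v@1): 2 holes -> [(3, 0), (3, 1)]
Unfold 2 (reflect across v@2): 4 holes -> [(3, 0), (3, 1), (3, 2), (3, 3)]
Unfold 3 (reflect across h@3): 8 holes -> [(2, 0), (2, 1), (2, 2), (2, 3), (3, 0), (3, 1), (3, 2), (3, 3)]
Unfold 4 (reflect across h@2): 16 holes -> [(0, 0), (0, 1), (0, 2), (0, 3), (1, 0), (1, 1), (1, 2), (1, 3), (2, 0), (2, 1), (2, 2), (2, 3), (3, 0), (3, 1), (3, 2), (3, 3)]

Answer: OOOO
OOOO
OOOO
OOOO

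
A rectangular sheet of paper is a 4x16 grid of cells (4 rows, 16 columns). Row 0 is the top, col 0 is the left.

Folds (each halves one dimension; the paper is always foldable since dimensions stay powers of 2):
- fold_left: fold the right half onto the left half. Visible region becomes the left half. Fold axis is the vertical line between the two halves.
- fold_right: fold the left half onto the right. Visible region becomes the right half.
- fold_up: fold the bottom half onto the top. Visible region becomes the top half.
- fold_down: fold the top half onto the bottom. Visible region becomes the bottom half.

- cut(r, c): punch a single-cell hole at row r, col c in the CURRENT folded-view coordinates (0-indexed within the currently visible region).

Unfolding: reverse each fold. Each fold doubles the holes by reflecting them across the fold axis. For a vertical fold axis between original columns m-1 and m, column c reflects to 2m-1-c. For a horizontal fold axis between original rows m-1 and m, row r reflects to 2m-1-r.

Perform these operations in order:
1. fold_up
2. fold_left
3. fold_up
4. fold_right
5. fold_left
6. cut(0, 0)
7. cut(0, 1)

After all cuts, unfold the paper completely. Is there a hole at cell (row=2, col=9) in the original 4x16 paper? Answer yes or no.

Answer: yes

Derivation:
Op 1 fold_up: fold axis h@2; visible region now rows[0,2) x cols[0,16) = 2x16
Op 2 fold_left: fold axis v@8; visible region now rows[0,2) x cols[0,8) = 2x8
Op 3 fold_up: fold axis h@1; visible region now rows[0,1) x cols[0,8) = 1x8
Op 4 fold_right: fold axis v@4; visible region now rows[0,1) x cols[4,8) = 1x4
Op 5 fold_left: fold axis v@6; visible region now rows[0,1) x cols[4,6) = 1x2
Op 6 cut(0, 0): punch at orig (0,4); cuts so far [(0, 4)]; region rows[0,1) x cols[4,6) = 1x2
Op 7 cut(0, 1): punch at orig (0,5); cuts so far [(0, 4), (0, 5)]; region rows[0,1) x cols[4,6) = 1x2
Unfold 1 (reflect across v@6): 4 holes -> [(0, 4), (0, 5), (0, 6), (0, 7)]
Unfold 2 (reflect across v@4): 8 holes -> [(0, 0), (0, 1), (0, 2), (0, 3), (0, 4), (0, 5), (0, 6), (0, 7)]
Unfold 3 (reflect across h@1): 16 holes -> [(0, 0), (0, 1), (0, 2), (0, 3), (0, 4), (0, 5), (0, 6), (0, 7), (1, 0), (1, 1), (1, 2), (1, 3), (1, 4), (1, 5), (1, 6), (1, 7)]
Unfold 4 (reflect across v@8): 32 holes -> [(0, 0), (0, 1), (0, 2), (0, 3), (0, 4), (0, 5), (0, 6), (0, 7), (0, 8), (0, 9), (0, 10), (0, 11), (0, 12), (0, 13), (0, 14), (0, 15), (1, 0), (1, 1), (1, 2), (1, 3), (1, 4), (1, 5), (1, 6), (1, 7), (1, 8), (1, 9), (1, 10), (1, 11), (1, 12), (1, 13), (1, 14), (1, 15)]
Unfold 5 (reflect across h@2): 64 holes -> [(0, 0), (0, 1), (0, 2), (0, 3), (0, 4), (0, 5), (0, 6), (0, 7), (0, 8), (0, 9), (0, 10), (0, 11), (0, 12), (0, 13), (0, 14), (0, 15), (1, 0), (1, 1), (1, 2), (1, 3), (1, 4), (1, 5), (1, 6), (1, 7), (1, 8), (1, 9), (1, 10), (1, 11), (1, 12), (1, 13), (1, 14), (1, 15), (2, 0), (2, 1), (2, 2), (2, 3), (2, 4), (2, 5), (2, 6), (2, 7), (2, 8), (2, 9), (2, 10), (2, 11), (2, 12), (2, 13), (2, 14), (2, 15), (3, 0), (3, 1), (3, 2), (3, 3), (3, 4), (3, 5), (3, 6), (3, 7), (3, 8), (3, 9), (3, 10), (3, 11), (3, 12), (3, 13), (3, 14), (3, 15)]
Holes: [(0, 0), (0, 1), (0, 2), (0, 3), (0, 4), (0, 5), (0, 6), (0, 7), (0, 8), (0, 9), (0, 10), (0, 11), (0, 12), (0, 13), (0, 14), (0, 15), (1, 0), (1, 1), (1, 2), (1, 3), (1, 4), (1, 5), (1, 6), (1, 7), (1, 8), (1, 9), (1, 10), (1, 11), (1, 12), (1, 13), (1, 14), (1, 15), (2, 0), (2, 1), (2, 2), (2, 3), (2, 4), (2, 5), (2, 6), (2, 7), (2, 8), (2, 9), (2, 10), (2, 11), (2, 12), (2, 13), (2, 14), (2, 15), (3, 0), (3, 1), (3, 2), (3, 3), (3, 4), (3, 5), (3, 6), (3, 7), (3, 8), (3, 9), (3, 10), (3, 11), (3, 12), (3, 13), (3, 14), (3, 15)]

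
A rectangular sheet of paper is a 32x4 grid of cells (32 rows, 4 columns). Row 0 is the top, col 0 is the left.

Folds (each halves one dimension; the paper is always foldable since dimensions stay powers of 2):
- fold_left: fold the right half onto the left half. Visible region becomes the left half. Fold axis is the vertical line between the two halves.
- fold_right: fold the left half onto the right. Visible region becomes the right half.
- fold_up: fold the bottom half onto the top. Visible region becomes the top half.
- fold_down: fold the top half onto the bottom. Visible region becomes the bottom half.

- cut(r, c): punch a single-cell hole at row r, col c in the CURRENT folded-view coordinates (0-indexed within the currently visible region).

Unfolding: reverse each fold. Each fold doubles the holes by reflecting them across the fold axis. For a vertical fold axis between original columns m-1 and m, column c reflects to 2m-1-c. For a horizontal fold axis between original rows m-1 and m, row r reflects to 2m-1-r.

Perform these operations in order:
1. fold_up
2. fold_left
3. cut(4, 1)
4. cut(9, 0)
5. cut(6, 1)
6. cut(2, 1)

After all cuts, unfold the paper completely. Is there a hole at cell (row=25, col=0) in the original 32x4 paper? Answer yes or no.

Answer: no

Derivation:
Op 1 fold_up: fold axis h@16; visible region now rows[0,16) x cols[0,4) = 16x4
Op 2 fold_left: fold axis v@2; visible region now rows[0,16) x cols[0,2) = 16x2
Op 3 cut(4, 1): punch at orig (4,1); cuts so far [(4, 1)]; region rows[0,16) x cols[0,2) = 16x2
Op 4 cut(9, 0): punch at orig (9,0); cuts so far [(4, 1), (9, 0)]; region rows[0,16) x cols[0,2) = 16x2
Op 5 cut(6, 1): punch at orig (6,1); cuts so far [(4, 1), (6, 1), (9, 0)]; region rows[0,16) x cols[0,2) = 16x2
Op 6 cut(2, 1): punch at orig (2,1); cuts so far [(2, 1), (4, 1), (6, 1), (9, 0)]; region rows[0,16) x cols[0,2) = 16x2
Unfold 1 (reflect across v@2): 8 holes -> [(2, 1), (2, 2), (4, 1), (4, 2), (6, 1), (6, 2), (9, 0), (9, 3)]
Unfold 2 (reflect across h@16): 16 holes -> [(2, 1), (2, 2), (4, 1), (4, 2), (6, 1), (6, 2), (9, 0), (9, 3), (22, 0), (22, 3), (25, 1), (25, 2), (27, 1), (27, 2), (29, 1), (29, 2)]
Holes: [(2, 1), (2, 2), (4, 1), (4, 2), (6, 1), (6, 2), (9, 0), (9, 3), (22, 0), (22, 3), (25, 1), (25, 2), (27, 1), (27, 2), (29, 1), (29, 2)]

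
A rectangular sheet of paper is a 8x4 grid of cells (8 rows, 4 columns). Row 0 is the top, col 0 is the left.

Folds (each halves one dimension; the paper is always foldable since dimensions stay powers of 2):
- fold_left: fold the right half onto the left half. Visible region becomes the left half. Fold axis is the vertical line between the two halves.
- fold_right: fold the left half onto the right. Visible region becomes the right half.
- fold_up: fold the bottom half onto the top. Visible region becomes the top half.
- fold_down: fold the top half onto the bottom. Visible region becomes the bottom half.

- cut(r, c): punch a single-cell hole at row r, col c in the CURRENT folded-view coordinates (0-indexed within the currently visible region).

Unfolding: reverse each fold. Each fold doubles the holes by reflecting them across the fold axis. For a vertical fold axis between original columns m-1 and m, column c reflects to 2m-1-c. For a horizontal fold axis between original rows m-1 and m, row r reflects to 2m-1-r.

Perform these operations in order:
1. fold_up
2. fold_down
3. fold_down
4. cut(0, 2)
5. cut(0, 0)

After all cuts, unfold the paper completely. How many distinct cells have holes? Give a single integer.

Answer: 16

Derivation:
Op 1 fold_up: fold axis h@4; visible region now rows[0,4) x cols[0,4) = 4x4
Op 2 fold_down: fold axis h@2; visible region now rows[2,4) x cols[0,4) = 2x4
Op 3 fold_down: fold axis h@3; visible region now rows[3,4) x cols[0,4) = 1x4
Op 4 cut(0, 2): punch at orig (3,2); cuts so far [(3, 2)]; region rows[3,4) x cols[0,4) = 1x4
Op 5 cut(0, 0): punch at orig (3,0); cuts so far [(3, 0), (3, 2)]; region rows[3,4) x cols[0,4) = 1x4
Unfold 1 (reflect across h@3): 4 holes -> [(2, 0), (2, 2), (3, 0), (3, 2)]
Unfold 2 (reflect across h@2): 8 holes -> [(0, 0), (0, 2), (1, 0), (1, 2), (2, 0), (2, 2), (3, 0), (3, 2)]
Unfold 3 (reflect across h@4): 16 holes -> [(0, 0), (0, 2), (1, 0), (1, 2), (2, 0), (2, 2), (3, 0), (3, 2), (4, 0), (4, 2), (5, 0), (5, 2), (6, 0), (6, 2), (7, 0), (7, 2)]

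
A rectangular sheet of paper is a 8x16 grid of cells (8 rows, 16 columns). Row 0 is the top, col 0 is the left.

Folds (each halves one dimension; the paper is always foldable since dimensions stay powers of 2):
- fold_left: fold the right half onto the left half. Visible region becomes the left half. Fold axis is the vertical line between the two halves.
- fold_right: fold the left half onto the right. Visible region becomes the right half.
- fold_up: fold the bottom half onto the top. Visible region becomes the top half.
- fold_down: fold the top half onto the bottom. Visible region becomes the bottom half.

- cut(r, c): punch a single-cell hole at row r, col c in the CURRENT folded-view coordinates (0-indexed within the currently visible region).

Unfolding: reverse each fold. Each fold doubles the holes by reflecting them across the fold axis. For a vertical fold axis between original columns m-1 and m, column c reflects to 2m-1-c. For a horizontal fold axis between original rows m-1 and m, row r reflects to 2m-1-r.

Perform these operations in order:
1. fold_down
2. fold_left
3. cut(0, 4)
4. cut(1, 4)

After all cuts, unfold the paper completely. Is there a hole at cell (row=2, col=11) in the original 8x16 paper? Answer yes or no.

Op 1 fold_down: fold axis h@4; visible region now rows[4,8) x cols[0,16) = 4x16
Op 2 fold_left: fold axis v@8; visible region now rows[4,8) x cols[0,8) = 4x8
Op 3 cut(0, 4): punch at orig (4,4); cuts so far [(4, 4)]; region rows[4,8) x cols[0,8) = 4x8
Op 4 cut(1, 4): punch at orig (5,4); cuts so far [(4, 4), (5, 4)]; region rows[4,8) x cols[0,8) = 4x8
Unfold 1 (reflect across v@8): 4 holes -> [(4, 4), (4, 11), (5, 4), (5, 11)]
Unfold 2 (reflect across h@4): 8 holes -> [(2, 4), (2, 11), (3, 4), (3, 11), (4, 4), (4, 11), (5, 4), (5, 11)]
Holes: [(2, 4), (2, 11), (3, 4), (3, 11), (4, 4), (4, 11), (5, 4), (5, 11)]

Answer: yes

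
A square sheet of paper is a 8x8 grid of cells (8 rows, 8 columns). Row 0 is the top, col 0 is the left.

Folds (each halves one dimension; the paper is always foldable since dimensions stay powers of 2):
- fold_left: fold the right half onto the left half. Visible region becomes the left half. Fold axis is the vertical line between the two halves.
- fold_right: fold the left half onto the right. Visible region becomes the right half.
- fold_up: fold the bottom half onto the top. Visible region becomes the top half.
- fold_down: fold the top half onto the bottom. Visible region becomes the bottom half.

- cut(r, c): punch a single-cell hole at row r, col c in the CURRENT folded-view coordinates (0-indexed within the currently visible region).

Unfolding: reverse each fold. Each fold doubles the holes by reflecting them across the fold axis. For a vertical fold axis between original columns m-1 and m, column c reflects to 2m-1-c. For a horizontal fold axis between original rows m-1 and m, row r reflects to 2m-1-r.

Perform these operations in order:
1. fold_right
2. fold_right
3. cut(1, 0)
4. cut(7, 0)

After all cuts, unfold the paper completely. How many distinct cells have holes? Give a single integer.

Answer: 8

Derivation:
Op 1 fold_right: fold axis v@4; visible region now rows[0,8) x cols[4,8) = 8x4
Op 2 fold_right: fold axis v@6; visible region now rows[0,8) x cols[6,8) = 8x2
Op 3 cut(1, 0): punch at orig (1,6); cuts so far [(1, 6)]; region rows[0,8) x cols[6,8) = 8x2
Op 4 cut(7, 0): punch at orig (7,6); cuts so far [(1, 6), (7, 6)]; region rows[0,8) x cols[6,8) = 8x2
Unfold 1 (reflect across v@6): 4 holes -> [(1, 5), (1, 6), (7, 5), (7, 6)]
Unfold 2 (reflect across v@4): 8 holes -> [(1, 1), (1, 2), (1, 5), (1, 6), (7, 1), (7, 2), (7, 5), (7, 6)]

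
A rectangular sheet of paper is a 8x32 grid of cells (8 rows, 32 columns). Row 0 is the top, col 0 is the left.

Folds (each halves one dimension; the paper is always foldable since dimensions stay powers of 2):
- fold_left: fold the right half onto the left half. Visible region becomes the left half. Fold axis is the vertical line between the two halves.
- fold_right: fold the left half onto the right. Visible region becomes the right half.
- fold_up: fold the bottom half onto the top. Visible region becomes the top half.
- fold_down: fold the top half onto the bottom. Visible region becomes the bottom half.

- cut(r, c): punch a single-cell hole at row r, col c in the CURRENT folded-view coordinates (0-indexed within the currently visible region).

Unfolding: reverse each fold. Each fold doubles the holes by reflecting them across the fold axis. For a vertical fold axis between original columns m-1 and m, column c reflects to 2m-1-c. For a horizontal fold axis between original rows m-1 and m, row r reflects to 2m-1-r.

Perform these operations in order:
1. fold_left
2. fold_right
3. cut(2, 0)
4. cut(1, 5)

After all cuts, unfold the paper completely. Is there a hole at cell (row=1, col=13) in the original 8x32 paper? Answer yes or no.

Answer: yes

Derivation:
Op 1 fold_left: fold axis v@16; visible region now rows[0,8) x cols[0,16) = 8x16
Op 2 fold_right: fold axis v@8; visible region now rows[0,8) x cols[8,16) = 8x8
Op 3 cut(2, 0): punch at orig (2,8); cuts so far [(2, 8)]; region rows[0,8) x cols[8,16) = 8x8
Op 4 cut(1, 5): punch at orig (1,13); cuts so far [(1, 13), (2, 8)]; region rows[0,8) x cols[8,16) = 8x8
Unfold 1 (reflect across v@8): 4 holes -> [(1, 2), (1, 13), (2, 7), (2, 8)]
Unfold 2 (reflect across v@16): 8 holes -> [(1, 2), (1, 13), (1, 18), (1, 29), (2, 7), (2, 8), (2, 23), (2, 24)]
Holes: [(1, 2), (1, 13), (1, 18), (1, 29), (2, 7), (2, 8), (2, 23), (2, 24)]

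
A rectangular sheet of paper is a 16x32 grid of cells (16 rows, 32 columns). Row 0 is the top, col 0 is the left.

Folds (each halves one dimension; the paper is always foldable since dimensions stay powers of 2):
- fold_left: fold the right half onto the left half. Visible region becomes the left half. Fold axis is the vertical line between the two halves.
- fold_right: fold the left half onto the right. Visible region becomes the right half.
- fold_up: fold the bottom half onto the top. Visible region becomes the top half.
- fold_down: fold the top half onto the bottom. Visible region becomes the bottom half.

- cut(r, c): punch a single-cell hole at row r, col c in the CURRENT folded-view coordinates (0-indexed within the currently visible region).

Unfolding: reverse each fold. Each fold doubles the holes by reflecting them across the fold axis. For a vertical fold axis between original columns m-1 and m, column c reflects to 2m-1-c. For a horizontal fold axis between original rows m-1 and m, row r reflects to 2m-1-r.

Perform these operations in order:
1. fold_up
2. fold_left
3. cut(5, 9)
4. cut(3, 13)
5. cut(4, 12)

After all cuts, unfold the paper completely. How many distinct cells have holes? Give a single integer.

Op 1 fold_up: fold axis h@8; visible region now rows[0,8) x cols[0,32) = 8x32
Op 2 fold_left: fold axis v@16; visible region now rows[0,8) x cols[0,16) = 8x16
Op 3 cut(5, 9): punch at orig (5,9); cuts so far [(5, 9)]; region rows[0,8) x cols[0,16) = 8x16
Op 4 cut(3, 13): punch at orig (3,13); cuts so far [(3, 13), (5, 9)]; region rows[0,8) x cols[0,16) = 8x16
Op 5 cut(4, 12): punch at orig (4,12); cuts so far [(3, 13), (4, 12), (5, 9)]; region rows[0,8) x cols[0,16) = 8x16
Unfold 1 (reflect across v@16): 6 holes -> [(3, 13), (3, 18), (4, 12), (4, 19), (5, 9), (5, 22)]
Unfold 2 (reflect across h@8): 12 holes -> [(3, 13), (3, 18), (4, 12), (4, 19), (5, 9), (5, 22), (10, 9), (10, 22), (11, 12), (11, 19), (12, 13), (12, 18)]

Answer: 12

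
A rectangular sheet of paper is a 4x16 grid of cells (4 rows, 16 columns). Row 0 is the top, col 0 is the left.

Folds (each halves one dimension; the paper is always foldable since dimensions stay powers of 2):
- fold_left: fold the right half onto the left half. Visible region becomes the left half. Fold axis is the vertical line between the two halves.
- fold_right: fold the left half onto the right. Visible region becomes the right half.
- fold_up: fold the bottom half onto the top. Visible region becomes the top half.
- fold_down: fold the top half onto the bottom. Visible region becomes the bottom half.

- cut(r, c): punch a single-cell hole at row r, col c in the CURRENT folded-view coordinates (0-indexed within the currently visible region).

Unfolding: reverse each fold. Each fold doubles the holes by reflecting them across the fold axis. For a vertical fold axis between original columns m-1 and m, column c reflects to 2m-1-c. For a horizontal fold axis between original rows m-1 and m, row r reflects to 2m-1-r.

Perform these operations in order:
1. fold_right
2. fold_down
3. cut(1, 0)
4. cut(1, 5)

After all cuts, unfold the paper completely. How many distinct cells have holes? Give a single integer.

Op 1 fold_right: fold axis v@8; visible region now rows[0,4) x cols[8,16) = 4x8
Op 2 fold_down: fold axis h@2; visible region now rows[2,4) x cols[8,16) = 2x8
Op 3 cut(1, 0): punch at orig (3,8); cuts so far [(3, 8)]; region rows[2,4) x cols[8,16) = 2x8
Op 4 cut(1, 5): punch at orig (3,13); cuts so far [(3, 8), (3, 13)]; region rows[2,4) x cols[8,16) = 2x8
Unfold 1 (reflect across h@2): 4 holes -> [(0, 8), (0, 13), (3, 8), (3, 13)]
Unfold 2 (reflect across v@8): 8 holes -> [(0, 2), (0, 7), (0, 8), (0, 13), (3, 2), (3, 7), (3, 8), (3, 13)]

Answer: 8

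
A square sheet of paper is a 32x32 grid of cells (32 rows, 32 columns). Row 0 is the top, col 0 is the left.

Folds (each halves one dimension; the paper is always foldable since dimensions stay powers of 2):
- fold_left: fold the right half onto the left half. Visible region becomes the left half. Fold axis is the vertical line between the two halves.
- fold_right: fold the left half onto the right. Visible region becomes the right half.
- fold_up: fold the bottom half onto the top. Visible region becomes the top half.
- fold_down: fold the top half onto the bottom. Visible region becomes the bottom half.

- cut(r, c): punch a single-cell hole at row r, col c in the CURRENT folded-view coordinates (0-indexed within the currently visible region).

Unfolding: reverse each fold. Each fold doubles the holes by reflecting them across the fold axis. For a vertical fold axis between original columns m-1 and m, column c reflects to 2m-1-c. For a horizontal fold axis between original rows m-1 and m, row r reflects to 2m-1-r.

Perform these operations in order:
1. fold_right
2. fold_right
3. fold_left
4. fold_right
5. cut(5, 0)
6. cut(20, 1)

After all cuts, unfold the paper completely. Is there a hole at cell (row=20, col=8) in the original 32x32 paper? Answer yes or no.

Answer: yes

Derivation:
Op 1 fold_right: fold axis v@16; visible region now rows[0,32) x cols[16,32) = 32x16
Op 2 fold_right: fold axis v@24; visible region now rows[0,32) x cols[24,32) = 32x8
Op 3 fold_left: fold axis v@28; visible region now rows[0,32) x cols[24,28) = 32x4
Op 4 fold_right: fold axis v@26; visible region now rows[0,32) x cols[26,28) = 32x2
Op 5 cut(5, 0): punch at orig (5,26); cuts so far [(5, 26)]; region rows[0,32) x cols[26,28) = 32x2
Op 6 cut(20, 1): punch at orig (20,27); cuts so far [(5, 26), (20, 27)]; region rows[0,32) x cols[26,28) = 32x2
Unfold 1 (reflect across v@26): 4 holes -> [(5, 25), (5, 26), (20, 24), (20, 27)]
Unfold 2 (reflect across v@28): 8 holes -> [(5, 25), (5, 26), (5, 29), (5, 30), (20, 24), (20, 27), (20, 28), (20, 31)]
Unfold 3 (reflect across v@24): 16 holes -> [(5, 17), (5, 18), (5, 21), (5, 22), (5, 25), (5, 26), (5, 29), (5, 30), (20, 16), (20, 19), (20, 20), (20, 23), (20, 24), (20, 27), (20, 28), (20, 31)]
Unfold 4 (reflect across v@16): 32 holes -> [(5, 1), (5, 2), (5, 5), (5, 6), (5, 9), (5, 10), (5, 13), (5, 14), (5, 17), (5, 18), (5, 21), (5, 22), (5, 25), (5, 26), (5, 29), (5, 30), (20, 0), (20, 3), (20, 4), (20, 7), (20, 8), (20, 11), (20, 12), (20, 15), (20, 16), (20, 19), (20, 20), (20, 23), (20, 24), (20, 27), (20, 28), (20, 31)]
Holes: [(5, 1), (5, 2), (5, 5), (5, 6), (5, 9), (5, 10), (5, 13), (5, 14), (5, 17), (5, 18), (5, 21), (5, 22), (5, 25), (5, 26), (5, 29), (5, 30), (20, 0), (20, 3), (20, 4), (20, 7), (20, 8), (20, 11), (20, 12), (20, 15), (20, 16), (20, 19), (20, 20), (20, 23), (20, 24), (20, 27), (20, 28), (20, 31)]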